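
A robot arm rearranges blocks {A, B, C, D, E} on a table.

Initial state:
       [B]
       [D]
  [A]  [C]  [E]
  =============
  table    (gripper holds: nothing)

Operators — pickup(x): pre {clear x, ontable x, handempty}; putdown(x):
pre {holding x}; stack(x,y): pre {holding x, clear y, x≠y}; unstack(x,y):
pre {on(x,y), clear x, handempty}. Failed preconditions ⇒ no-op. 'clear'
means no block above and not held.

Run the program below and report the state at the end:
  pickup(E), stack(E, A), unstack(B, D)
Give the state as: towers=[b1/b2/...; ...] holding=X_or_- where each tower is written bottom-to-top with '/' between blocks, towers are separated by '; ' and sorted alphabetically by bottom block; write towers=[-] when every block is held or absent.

step 1 (pickup(E)): towers=[A; C/D/B] holding=E
step 2 (stack(E, A)): towers=[A/E; C/D/B] holding=-
step 3 (unstack(B, D)): towers=[A/E; C/D] holding=B

towers=[A/E; C/D] holding=B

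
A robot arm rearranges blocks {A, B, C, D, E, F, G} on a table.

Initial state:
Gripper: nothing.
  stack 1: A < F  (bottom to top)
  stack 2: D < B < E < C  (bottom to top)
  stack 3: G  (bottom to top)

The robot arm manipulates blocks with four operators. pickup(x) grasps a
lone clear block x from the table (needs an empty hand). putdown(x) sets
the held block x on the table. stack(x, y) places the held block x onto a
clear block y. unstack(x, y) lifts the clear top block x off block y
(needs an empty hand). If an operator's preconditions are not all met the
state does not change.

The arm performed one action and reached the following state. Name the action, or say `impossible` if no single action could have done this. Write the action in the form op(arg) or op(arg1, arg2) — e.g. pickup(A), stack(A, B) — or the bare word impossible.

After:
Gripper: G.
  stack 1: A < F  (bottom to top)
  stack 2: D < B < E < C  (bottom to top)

target: towers=[A/F; D/B/E/C] holding=G
     unstack(F, A) → towers=[A; D/B/E/C; G] holding=F
         pickup(G) → towers=[A/F; D/B/E/C] holding=G  ← match
     unstack(C, E) → towers=[A/F; D/B/E; G] holding=C

pickup(G)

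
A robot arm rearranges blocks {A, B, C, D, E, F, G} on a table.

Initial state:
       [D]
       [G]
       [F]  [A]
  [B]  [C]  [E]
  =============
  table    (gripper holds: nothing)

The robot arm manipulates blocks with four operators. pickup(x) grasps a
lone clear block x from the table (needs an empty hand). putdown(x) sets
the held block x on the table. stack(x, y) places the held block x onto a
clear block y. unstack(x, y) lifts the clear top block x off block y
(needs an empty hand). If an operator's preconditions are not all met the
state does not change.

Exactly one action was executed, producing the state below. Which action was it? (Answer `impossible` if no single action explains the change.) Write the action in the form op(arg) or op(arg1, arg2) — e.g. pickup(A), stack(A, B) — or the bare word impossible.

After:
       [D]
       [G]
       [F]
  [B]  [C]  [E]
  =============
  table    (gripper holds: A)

unstack(A, E)

target: towers=[B; C/F/G/D; E] holding=A
         pickup(B) → towers=[C/F/G/D; E/A] holding=B
     unstack(D, G) → towers=[B; C/F/G; E/A] holding=D
     unstack(A, E) → towers=[B; C/F/G/D; E] holding=A  ← match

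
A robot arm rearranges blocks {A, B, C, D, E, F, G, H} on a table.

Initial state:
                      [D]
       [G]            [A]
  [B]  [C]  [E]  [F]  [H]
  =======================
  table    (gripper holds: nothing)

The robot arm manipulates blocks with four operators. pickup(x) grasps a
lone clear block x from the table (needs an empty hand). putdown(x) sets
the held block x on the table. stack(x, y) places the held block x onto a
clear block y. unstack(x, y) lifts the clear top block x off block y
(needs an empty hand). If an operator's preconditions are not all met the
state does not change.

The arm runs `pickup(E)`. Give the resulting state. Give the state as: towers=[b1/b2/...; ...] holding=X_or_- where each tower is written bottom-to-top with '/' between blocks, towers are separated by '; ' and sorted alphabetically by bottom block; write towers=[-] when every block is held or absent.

towers=[B; C/G; F; H/A/D] holding=E

before: towers=[B; C/G; E; F; H/A/D] holding=-
pre[pickup(E)]: clear(E) ✓, ontable(E) ✓, handempty ✓
all met → apply pickup(E)
after:  towers=[B; C/G; F; H/A/D] holding=E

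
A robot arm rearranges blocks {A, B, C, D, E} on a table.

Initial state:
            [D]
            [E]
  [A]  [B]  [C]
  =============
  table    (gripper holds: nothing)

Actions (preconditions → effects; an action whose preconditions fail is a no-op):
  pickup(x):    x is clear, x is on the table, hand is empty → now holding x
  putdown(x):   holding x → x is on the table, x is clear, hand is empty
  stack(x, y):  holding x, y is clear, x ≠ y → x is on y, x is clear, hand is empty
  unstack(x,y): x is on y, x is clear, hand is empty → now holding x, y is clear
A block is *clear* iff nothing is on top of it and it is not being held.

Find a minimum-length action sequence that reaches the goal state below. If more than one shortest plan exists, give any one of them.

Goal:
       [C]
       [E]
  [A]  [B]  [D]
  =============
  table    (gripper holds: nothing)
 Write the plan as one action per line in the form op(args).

unstack(D, E)
putdown(D)
unstack(E, C)
stack(E, B)
pickup(C)
stack(C, E)

step 1 (unstack(D, E)): towers=[A; B; C/E] holding=D
step 2 (putdown(D)): towers=[A; B; C/E; D] holding=-
step 3 (unstack(E, C)): towers=[A; B; C; D] holding=E
step 4 (stack(E, B)): towers=[A; B/E; C; D] holding=-
step 5 (pickup(C)): towers=[A; B/E; D] holding=C
step 6 (stack(C, E)): towers=[A; B/E/C; D] holding=-
goal check: towers=[A; B/E/C; D] holding=- — reached (length 6, optimal by BFS)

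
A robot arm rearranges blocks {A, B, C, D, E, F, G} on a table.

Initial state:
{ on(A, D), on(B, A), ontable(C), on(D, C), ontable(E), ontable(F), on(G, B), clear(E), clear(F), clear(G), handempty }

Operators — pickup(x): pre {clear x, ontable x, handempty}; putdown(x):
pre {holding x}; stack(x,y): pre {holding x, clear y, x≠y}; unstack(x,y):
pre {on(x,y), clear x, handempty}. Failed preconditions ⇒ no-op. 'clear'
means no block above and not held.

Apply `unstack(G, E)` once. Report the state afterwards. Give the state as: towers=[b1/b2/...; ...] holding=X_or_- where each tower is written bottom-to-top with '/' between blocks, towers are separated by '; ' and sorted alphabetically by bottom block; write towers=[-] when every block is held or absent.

before: towers=[C/D/A/B/G; E; F] holding=-
pre[unstack(G, E)]: on(G,E) fail, clear(G) ok, handempty ok
on(G,E) unmet → unstack(G, E) is a no-op
after:  towers=[C/D/A/B/G; E; F] holding=-

towers=[C/D/A/B/G; E; F] holding=-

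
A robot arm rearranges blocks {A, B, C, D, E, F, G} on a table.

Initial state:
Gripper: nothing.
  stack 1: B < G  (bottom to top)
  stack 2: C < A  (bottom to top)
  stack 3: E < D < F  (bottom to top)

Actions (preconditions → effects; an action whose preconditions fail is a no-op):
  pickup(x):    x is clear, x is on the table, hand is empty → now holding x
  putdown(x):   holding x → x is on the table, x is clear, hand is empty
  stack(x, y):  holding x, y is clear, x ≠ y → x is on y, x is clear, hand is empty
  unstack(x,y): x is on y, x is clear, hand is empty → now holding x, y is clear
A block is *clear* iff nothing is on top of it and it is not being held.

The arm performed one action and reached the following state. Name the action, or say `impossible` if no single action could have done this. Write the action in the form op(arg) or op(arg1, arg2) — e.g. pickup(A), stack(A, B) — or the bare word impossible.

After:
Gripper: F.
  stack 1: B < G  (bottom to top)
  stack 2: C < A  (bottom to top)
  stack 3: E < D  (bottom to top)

target: towers=[B/G; C/A; E/D] holding=F
     unstack(F, D) → towers=[B/G; C/A; E/D] holding=F  ← match
     unstack(G, B) → towers=[B; C/A; E/D/F] holding=G
     unstack(A, C) → towers=[B/G; C; E/D/F] holding=A

unstack(F, D)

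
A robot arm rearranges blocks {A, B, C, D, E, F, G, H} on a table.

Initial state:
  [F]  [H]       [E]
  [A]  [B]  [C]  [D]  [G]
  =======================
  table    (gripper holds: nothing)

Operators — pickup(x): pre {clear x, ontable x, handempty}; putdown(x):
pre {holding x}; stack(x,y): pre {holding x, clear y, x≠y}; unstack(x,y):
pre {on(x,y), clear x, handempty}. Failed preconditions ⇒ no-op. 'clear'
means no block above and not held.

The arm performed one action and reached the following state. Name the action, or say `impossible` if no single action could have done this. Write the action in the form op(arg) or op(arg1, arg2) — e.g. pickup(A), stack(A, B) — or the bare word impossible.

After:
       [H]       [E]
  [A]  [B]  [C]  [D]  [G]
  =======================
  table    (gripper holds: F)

unstack(F, A)

target: towers=[A; B/H; C; D/E; G] holding=F
         pickup(G) → towers=[A/F; B/H; C; D/E] holding=G
     unstack(E, D) → towers=[A/F; B/H; C; D; G] holding=E
     unstack(H, B) → towers=[A/F; B; C; D/E; G] holding=H
     unstack(F, A) → towers=[A; B/H; C; D/E; G] holding=F  ← match
         pickup(C) → towers=[A/F; B/H; D/E; G] holding=C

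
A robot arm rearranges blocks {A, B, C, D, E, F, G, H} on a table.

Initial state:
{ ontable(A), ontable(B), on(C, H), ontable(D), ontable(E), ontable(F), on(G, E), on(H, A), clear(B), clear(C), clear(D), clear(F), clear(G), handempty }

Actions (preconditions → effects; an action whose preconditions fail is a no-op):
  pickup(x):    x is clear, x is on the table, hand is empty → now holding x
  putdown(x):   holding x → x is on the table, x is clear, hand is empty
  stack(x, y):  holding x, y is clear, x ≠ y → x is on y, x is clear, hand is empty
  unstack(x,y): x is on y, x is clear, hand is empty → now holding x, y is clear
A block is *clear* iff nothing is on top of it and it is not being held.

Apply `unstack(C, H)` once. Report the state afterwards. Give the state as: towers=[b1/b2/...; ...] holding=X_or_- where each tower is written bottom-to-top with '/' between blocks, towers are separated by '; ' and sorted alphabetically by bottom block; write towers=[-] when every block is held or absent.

before: towers=[A/H/C; B; D; E/G; F] holding=-
pre[unstack(C, H)]: on(C,H) ok, clear(C) ok, handempty ok
all met → apply unstack(C, H)
after:  towers=[A/H; B; D; E/G; F] holding=C

towers=[A/H; B; D; E/G; F] holding=C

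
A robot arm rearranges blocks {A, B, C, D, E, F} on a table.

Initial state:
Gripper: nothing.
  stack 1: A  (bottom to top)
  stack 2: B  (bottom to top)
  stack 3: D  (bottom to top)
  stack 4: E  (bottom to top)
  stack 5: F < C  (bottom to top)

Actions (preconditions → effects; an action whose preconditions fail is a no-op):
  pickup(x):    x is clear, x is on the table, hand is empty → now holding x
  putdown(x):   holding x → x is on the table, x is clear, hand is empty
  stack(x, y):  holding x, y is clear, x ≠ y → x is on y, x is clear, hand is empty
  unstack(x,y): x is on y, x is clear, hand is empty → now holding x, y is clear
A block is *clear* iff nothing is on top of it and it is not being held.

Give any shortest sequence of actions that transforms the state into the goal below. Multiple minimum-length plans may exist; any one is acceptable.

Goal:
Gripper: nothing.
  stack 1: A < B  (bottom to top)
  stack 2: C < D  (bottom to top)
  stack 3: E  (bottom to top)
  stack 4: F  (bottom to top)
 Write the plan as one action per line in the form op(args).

pickup(B)
stack(B, A)
unstack(C, F)
putdown(C)
pickup(D)
stack(D, C)

step 1 (pickup(B)): towers=[A; D; E; F/C] holding=B
step 2 (stack(B, A)): towers=[A/B; D; E; F/C] holding=-
step 3 (unstack(C, F)): towers=[A/B; D; E; F] holding=C
step 4 (putdown(C)): towers=[A/B; C; D; E; F] holding=-
step 5 (pickup(D)): towers=[A/B; C; E; F] holding=D
step 6 (stack(D, C)): towers=[A/B; C/D; E; F] holding=-
goal check: towers=[A/B; C/D; E; F] holding=- — reached (length 6, optimal by BFS)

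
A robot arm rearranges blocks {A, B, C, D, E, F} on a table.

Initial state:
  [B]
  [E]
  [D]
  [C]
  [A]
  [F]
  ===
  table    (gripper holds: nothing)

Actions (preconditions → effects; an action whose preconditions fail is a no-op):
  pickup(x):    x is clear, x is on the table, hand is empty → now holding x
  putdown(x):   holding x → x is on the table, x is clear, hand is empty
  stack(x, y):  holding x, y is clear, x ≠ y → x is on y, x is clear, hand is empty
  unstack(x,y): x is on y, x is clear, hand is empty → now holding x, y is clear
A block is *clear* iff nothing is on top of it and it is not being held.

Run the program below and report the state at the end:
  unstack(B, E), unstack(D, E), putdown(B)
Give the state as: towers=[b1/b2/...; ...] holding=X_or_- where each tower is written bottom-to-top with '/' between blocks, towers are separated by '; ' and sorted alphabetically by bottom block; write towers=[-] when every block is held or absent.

step 1 (unstack(B, E)): towers=[F/A/C/D/E] holding=B
step 2 (unstack(D, E)) [no-op]: towers=[F/A/C/D/E] holding=B
step 3 (putdown(B)): towers=[B; F/A/C/D/E] holding=-

towers=[B; F/A/C/D/E] holding=-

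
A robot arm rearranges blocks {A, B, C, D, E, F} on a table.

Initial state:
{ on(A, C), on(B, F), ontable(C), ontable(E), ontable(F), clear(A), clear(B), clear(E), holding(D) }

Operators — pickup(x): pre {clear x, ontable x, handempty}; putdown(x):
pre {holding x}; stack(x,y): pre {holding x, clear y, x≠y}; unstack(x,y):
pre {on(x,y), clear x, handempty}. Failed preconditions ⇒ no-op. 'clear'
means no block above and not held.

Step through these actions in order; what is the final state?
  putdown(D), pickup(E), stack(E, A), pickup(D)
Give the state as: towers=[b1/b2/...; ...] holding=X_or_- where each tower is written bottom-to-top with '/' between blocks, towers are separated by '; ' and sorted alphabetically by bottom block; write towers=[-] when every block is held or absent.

step 1 (putdown(D)): towers=[C/A; D; E; F/B] holding=-
step 2 (pickup(E)): towers=[C/A; D; F/B] holding=E
step 3 (stack(E, A)): towers=[C/A/E; D; F/B] holding=-
step 4 (pickup(D)): towers=[C/A/E; F/B] holding=D

towers=[C/A/E; F/B] holding=D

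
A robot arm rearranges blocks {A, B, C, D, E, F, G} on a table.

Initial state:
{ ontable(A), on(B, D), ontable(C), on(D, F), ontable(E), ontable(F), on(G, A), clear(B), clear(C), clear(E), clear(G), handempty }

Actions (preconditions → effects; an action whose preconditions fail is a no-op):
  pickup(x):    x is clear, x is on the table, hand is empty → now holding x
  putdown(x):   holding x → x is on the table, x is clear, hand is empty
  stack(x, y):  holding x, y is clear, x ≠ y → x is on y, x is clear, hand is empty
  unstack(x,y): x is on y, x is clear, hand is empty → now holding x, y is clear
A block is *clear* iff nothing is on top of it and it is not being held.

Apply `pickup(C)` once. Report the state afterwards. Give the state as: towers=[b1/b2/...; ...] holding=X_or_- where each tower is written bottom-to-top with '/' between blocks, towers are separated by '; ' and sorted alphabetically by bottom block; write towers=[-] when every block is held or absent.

before: towers=[A/G; C; E; F/D/B] holding=-
pre[pickup(C)]: clear(C) ✓, ontable(C) ✓, handempty ✓
all met → apply pickup(C)
after:  towers=[A/G; E; F/D/B] holding=C

towers=[A/G; E; F/D/B] holding=C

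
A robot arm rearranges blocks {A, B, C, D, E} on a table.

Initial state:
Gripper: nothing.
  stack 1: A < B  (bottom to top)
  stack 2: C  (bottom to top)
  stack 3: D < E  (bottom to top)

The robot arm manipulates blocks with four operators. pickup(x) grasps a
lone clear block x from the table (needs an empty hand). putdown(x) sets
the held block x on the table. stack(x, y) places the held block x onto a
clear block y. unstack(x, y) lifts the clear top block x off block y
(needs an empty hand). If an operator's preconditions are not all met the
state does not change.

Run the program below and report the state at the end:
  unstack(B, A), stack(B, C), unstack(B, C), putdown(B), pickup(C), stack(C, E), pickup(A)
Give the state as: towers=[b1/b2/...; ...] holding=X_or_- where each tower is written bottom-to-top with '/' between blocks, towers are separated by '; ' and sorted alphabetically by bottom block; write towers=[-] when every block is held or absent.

towers=[B; D/E/C] holding=A

step 1 (unstack(B, A)): towers=[A; C; D/E] holding=B
step 2 (stack(B, C)): towers=[A; C/B; D/E] holding=-
step 3 (unstack(B, C)): towers=[A; C; D/E] holding=B
step 4 (putdown(B)): towers=[A; B; C; D/E] holding=-
step 5 (pickup(C)): towers=[A; B; D/E] holding=C
step 6 (stack(C, E)): towers=[A; B; D/E/C] holding=-
step 7 (pickup(A)): towers=[B; D/E/C] holding=A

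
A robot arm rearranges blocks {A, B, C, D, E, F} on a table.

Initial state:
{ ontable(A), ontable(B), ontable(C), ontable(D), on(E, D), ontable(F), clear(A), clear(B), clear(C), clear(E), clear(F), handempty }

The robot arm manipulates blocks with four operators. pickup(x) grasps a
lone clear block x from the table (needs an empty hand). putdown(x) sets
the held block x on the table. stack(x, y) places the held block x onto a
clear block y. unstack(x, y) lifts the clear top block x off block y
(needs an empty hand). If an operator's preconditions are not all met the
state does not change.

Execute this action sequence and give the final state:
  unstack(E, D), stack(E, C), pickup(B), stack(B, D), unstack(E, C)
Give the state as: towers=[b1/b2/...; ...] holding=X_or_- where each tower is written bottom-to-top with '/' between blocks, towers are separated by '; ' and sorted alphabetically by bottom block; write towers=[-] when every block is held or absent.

step 1 (unstack(E, D)): towers=[A; B; C; D; F] holding=E
step 2 (stack(E, C)): towers=[A; B; C/E; D; F] holding=-
step 3 (pickup(B)): towers=[A; C/E; D; F] holding=B
step 4 (stack(B, D)): towers=[A; C/E; D/B; F] holding=-
step 5 (unstack(E, C)): towers=[A; C; D/B; F] holding=E

towers=[A; C; D/B; F] holding=E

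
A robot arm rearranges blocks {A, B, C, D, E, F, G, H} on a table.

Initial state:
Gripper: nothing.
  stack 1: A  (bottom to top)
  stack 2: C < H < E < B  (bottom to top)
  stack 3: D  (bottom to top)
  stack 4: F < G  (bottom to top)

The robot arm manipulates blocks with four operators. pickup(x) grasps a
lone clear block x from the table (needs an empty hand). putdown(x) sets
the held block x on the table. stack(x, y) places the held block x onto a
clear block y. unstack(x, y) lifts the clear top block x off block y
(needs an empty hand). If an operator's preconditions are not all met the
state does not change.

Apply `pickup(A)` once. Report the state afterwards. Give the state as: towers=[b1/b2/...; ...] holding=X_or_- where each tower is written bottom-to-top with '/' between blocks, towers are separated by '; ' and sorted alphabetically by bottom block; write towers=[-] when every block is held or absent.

before: towers=[A; C/H/E/B; D; F/G] holding=-
pre[pickup(A)]: clear(A) yes, ontable(A) yes, handempty yes
all met → apply pickup(A)
after:  towers=[C/H/E/B; D; F/G] holding=A

towers=[C/H/E/B; D; F/G] holding=A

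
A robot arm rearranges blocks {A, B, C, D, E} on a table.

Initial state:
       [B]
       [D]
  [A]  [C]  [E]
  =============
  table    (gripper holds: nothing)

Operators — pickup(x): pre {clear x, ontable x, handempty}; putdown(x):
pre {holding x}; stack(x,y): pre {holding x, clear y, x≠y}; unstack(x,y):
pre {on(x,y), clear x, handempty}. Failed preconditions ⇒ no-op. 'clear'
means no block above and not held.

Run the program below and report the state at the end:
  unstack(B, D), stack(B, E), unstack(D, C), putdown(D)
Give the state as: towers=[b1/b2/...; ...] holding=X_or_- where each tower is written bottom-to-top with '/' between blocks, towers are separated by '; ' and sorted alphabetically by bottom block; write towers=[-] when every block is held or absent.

step 1 (unstack(B, D)): towers=[A; C/D; E] holding=B
step 2 (stack(B, E)): towers=[A; C/D; E/B] holding=-
step 3 (unstack(D, C)): towers=[A; C; E/B] holding=D
step 4 (putdown(D)): towers=[A; C; D; E/B] holding=-

towers=[A; C; D; E/B] holding=-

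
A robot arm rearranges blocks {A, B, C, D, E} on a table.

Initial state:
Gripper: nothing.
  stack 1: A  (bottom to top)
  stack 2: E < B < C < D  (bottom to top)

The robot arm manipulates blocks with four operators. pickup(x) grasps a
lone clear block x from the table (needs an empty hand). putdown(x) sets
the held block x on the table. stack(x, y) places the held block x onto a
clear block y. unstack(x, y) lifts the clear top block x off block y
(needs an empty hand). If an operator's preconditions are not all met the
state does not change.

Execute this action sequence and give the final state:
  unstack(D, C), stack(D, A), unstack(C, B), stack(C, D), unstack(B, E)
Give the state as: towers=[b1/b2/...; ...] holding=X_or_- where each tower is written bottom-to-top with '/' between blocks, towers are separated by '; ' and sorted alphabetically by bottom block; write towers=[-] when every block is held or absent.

towers=[A/D/C; E] holding=B

step 1 (unstack(D, C)): towers=[A; E/B/C] holding=D
step 2 (stack(D, A)): towers=[A/D; E/B/C] holding=-
step 3 (unstack(C, B)): towers=[A/D; E/B] holding=C
step 4 (stack(C, D)): towers=[A/D/C; E/B] holding=-
step 5 (unstack(B, E)): towers=[A/D/C; E] holding=B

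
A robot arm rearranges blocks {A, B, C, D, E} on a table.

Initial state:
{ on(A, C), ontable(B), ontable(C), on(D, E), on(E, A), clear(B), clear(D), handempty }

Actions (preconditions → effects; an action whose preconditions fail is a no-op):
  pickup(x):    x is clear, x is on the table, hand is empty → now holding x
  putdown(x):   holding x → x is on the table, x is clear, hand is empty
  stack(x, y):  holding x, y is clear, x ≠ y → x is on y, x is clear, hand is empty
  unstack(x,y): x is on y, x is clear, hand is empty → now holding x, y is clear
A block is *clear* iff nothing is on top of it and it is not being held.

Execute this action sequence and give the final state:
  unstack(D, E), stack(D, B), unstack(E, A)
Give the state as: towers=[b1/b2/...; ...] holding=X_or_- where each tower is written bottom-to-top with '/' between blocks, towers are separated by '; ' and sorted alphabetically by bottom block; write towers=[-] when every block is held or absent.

step 1 (unstack(D, E)): towers=[B; C/A/E] holding=D
step 2 (stack(D, B)): towers=[B/D; C/A/E] holding=-
step 3 (unstack(E, A)): towers=[B/D; C/A] holding=E

towers=[B/D; C/A] holding=E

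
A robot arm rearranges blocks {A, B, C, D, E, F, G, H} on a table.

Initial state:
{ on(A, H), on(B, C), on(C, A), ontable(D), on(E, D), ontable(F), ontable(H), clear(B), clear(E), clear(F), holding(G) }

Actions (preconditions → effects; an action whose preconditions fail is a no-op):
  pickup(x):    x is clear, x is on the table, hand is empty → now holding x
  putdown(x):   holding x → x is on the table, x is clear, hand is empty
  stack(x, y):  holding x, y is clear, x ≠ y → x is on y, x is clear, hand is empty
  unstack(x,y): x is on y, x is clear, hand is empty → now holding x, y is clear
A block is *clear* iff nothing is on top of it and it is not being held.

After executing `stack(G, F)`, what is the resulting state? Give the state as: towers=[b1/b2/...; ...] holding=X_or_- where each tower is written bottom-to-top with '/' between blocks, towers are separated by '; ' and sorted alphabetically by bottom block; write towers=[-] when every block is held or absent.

towers=[D/E; F/G; H/A/C/B] holding=-

before: towers=[D/E; F; H/A/C/B] holding=G
pre[stack(G, F)]: holding(G) ✓, clear(F) ✓, G≠F ✓
all met → apply stack(G, F)
after:  towers=[D/E; F/G; H/A/C/B] holding=-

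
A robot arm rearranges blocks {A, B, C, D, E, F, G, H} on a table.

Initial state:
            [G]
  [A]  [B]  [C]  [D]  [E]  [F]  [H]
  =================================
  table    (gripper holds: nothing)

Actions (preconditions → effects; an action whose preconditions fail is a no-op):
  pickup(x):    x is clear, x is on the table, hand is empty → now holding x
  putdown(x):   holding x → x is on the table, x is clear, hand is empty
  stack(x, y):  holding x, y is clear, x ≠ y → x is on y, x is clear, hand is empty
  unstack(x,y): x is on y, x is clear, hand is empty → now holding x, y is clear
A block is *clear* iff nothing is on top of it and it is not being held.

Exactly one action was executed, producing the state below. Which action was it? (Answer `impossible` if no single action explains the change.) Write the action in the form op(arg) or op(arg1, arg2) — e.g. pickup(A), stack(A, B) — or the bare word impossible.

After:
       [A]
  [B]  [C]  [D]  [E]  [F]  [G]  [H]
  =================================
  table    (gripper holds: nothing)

target: towers=[B; C/A; D; E; F; G; H] holding=-
     unstack(G, C) → towers=[A; B; C; D; E; F; H] holding=G
         pickup(A) → towers=[B; C/G; D; E; F; H] holding=A
         pickup(E) → towers=[A; B; C/G; D; F; H] holding=E
         pickup(H) → towers=[A; B; C/G; D; E; F] holding=H
         pickup(B) → towers=[A; C/G; D; E; F; H] holding=B
         pickup(F) → towers=[A; B; C/G; D; E; H] holding=F
         pickup(D) → towers=[A; B; C/G; E; F; H] holding=D
none of the 7 applicable actions match → impossible

impossible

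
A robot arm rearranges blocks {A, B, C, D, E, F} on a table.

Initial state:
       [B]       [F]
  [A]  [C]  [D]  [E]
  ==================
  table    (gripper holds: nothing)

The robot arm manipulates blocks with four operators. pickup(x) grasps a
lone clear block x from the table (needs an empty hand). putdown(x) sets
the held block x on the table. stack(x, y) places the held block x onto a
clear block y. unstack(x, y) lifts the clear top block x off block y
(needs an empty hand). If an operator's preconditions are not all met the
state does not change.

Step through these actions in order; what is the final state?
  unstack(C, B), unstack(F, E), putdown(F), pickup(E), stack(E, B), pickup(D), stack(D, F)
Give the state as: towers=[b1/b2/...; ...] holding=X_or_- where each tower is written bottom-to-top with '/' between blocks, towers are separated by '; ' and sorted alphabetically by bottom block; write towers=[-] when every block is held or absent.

step 1 (unstack(C, B)) [no-op]: towers=[A; C/B; D; E/F] holding=-
step 2 (unstack(F, E)): towers=[A; C/B; D; E] holding=F
step 3 (putdown(F)): towers=[A; C/B; D; E; F] holding=-
step 4 (pickup(E)): towers=[A; C/B; D; F] holding=E
step 5 (stack(E, B)): towers=[A; C/B/E; D; F] holding=-
step 6 (pickup(D)): towers=[A; C/B/E; F] holding=D
step 7 (stack(D, F)): towers=[A; C/B/E; F/D] holding=-

towers=[A; C/B/E; F/D] holding=-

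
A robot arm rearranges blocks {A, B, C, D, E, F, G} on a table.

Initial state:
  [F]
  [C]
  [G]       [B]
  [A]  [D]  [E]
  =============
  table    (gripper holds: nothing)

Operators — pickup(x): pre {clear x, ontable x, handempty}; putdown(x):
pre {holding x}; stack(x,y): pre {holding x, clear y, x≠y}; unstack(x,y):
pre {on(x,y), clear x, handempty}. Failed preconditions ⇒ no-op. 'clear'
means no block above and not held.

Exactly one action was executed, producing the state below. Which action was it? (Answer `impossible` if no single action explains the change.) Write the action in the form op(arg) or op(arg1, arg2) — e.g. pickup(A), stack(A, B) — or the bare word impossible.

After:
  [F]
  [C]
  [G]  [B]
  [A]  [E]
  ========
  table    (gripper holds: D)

target: towers=[A/G/C/F; E/B] holding=D
     unstack(B, E) → towers=[A/G/C/F; D; E] holding=B
     unstack(F, C) → towers=[A/G/C; D; E/B] holding=F
         pickup(D) → towers=[A/G/C/F; E/B] holding=D  ← match

pickup(D)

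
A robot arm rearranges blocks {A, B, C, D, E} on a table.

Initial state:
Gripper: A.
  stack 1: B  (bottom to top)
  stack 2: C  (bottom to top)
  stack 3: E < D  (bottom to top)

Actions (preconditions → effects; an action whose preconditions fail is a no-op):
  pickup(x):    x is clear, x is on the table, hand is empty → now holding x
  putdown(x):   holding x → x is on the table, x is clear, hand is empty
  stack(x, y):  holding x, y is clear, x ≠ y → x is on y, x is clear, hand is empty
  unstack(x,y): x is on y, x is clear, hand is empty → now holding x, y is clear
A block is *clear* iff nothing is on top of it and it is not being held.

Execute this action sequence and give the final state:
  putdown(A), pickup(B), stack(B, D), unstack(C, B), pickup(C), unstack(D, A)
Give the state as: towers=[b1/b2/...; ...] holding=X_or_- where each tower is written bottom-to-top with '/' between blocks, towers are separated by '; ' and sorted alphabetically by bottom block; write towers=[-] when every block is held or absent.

step 1 (putdown(A)): towers=[A; B; C; E/D] holding=-
step 2 (pickup(B)): towers=[A; C; E/D] holding=B
step 3 (stack(B, D)): towers=[A; C; E/D/B] holding=-
step 4 (unstack(C, B)) [no-op]: towers=[A; C; E/D/B] holding=-
step 5 (pickup(C)): towers=[A; E/D/B] holding=C
step 6 (unstack(D, A)) [no-op]: towers=[A; E/D/B] holding=C

towers=[A; E/D/B] holding=C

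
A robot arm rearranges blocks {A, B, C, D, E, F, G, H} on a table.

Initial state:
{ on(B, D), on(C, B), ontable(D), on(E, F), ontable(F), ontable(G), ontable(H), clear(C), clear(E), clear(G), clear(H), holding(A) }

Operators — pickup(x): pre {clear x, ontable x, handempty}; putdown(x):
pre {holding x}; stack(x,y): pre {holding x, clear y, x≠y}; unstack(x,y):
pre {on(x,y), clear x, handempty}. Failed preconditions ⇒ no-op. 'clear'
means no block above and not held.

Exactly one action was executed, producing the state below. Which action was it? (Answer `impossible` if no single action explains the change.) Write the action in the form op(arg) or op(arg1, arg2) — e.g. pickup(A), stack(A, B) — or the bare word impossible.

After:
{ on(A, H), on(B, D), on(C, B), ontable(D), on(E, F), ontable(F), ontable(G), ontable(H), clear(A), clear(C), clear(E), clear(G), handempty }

target: towers=[D/B/C; F/E; G; H/A] holding=-
        putdown(A) → towers=[A; D/B/C; F/E; G; H] holding=-
       stack(A, G) → towers=[D/B/C; F/E; G/A; H] holding=-
       stack(A, E) → towers=[D/B/C; F/E/A; G; H] holding=-
       stack(A, H) → towers=[D/B/C; F/E; G; H/A] holding=-  ← match
       stack(A, C) → towers=[D/B/C/A; F/E; G; H] holding=-

stack(A, H)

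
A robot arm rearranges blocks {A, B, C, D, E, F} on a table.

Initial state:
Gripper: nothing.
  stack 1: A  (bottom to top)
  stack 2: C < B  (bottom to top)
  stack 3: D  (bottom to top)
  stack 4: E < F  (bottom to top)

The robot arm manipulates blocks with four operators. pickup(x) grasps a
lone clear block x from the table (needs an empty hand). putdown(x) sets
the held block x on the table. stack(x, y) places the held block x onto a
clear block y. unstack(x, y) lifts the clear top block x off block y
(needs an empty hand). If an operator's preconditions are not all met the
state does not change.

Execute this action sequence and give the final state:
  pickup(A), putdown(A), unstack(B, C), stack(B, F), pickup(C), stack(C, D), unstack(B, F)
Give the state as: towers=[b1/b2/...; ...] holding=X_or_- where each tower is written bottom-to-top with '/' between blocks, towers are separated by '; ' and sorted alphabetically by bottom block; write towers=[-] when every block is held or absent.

towers=[A; D/C; E/F] holding=B

step 1 (pickup(A)): towers=[C/B; D; E/F] holding=A
step 2 (putdown(A)): towers=[A; C/B; D; E/F] holding=-
step 3 (unstack(B, C)): towers=[A; C; D; E/F] holding=B
step 4 (stack(B, F)): towers=[A; C; D; E/F/B] holding=-
step 5 (pickup(C)): towers=[A; D; E/F/B] holding=C
step 6 (stack(C, D)): towers=[A; D/C; E/F/B] holding=-
step 7 (unstack(B, F)): towers=[A; D/C; E/F] holding=B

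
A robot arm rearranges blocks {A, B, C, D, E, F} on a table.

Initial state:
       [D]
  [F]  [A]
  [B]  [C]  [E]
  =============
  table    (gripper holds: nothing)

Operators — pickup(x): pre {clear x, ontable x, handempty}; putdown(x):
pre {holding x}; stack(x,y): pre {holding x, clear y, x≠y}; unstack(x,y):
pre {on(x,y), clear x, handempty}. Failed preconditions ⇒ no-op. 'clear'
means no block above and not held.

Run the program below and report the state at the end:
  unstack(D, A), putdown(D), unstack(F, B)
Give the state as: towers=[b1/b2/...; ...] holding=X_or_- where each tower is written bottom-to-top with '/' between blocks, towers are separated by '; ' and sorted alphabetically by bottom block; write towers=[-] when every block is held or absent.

step 1 (unstack(D, A)): towers=[B/F; C/A; E] holding=D
step 2 (putdown(D)): towers=[B/F; C/A; D; E] holding=-
step 3 (unstack(F, B)): towers=[B; C/A; D; E] holding=F

towers=[B; C/A; D; E] holding=F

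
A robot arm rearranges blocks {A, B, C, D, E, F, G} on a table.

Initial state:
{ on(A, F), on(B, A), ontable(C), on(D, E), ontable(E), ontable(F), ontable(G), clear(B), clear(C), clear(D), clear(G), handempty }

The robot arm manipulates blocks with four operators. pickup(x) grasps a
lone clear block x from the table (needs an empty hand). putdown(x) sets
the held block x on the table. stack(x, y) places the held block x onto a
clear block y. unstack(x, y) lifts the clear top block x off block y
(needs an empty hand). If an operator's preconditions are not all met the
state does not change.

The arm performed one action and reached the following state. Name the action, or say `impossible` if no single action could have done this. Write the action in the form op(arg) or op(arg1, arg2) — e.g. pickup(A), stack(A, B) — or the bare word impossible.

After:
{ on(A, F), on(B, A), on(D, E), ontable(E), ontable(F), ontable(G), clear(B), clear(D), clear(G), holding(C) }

pickup(C)

target: towers=[E/D; F/A/B; G] holding=C
     unstack(B, A) → towers=[C; E/D; F/A; G] holding=B
         pickup(G) → towers=[C; E/D; F/A/B] holding=G
     unstack(D, E) → towers=[C; E; F/A/B; G] holding=D
         pickup(C) → towers=[E/D; F/A/B; G] holding=C  ← match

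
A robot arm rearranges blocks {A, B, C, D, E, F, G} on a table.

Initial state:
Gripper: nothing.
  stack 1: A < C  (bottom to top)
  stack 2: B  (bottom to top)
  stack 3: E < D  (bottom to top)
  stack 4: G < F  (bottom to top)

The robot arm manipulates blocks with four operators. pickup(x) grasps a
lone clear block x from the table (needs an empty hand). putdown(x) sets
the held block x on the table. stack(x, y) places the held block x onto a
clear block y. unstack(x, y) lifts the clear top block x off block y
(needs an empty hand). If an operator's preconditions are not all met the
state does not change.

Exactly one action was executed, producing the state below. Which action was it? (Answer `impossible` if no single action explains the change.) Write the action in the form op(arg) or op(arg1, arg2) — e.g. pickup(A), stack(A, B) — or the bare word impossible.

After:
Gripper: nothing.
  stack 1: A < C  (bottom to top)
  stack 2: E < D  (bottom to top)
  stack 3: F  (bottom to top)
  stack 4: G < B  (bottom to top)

impossible

target: towers=[A/C; E/D; F; G/B] holding=-
         pickup(B) → towers=[A/C; E/D; G/F] holding=B
     unstack(F, G) → towers=[A/C; B; E/D; G] holding=F
     unstack(D, E) → towers=[A/C; B; E; G/F] holding=D
     unstack(C, A) → towers=[A; B; E/D; G/F] holding=C
none of the 4 applicable actions match → impossible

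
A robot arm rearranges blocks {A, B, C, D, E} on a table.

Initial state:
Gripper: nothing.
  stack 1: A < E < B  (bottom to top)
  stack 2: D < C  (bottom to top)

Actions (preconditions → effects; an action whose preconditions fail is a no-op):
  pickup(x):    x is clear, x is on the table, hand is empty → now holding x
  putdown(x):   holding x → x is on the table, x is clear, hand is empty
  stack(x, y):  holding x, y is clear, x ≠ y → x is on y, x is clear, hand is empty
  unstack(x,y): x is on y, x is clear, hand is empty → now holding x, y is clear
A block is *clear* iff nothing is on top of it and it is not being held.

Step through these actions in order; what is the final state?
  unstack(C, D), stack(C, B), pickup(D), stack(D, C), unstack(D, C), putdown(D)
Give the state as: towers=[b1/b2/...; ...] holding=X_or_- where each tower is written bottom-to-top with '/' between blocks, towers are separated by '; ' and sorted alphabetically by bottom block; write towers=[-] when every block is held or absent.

step 1 (unstack(C, D)): towers=[A/E/B; D] holding=C
step 2 (stack(C, B)): towers=[A/E/B/C; D] holding=-
step 3 (pickup(D)): towers=[A/E/B/C] holding=D
step 4 (stack(D, C)): towers=[A/E/B/C/D] holding=-
step 5 (unstack(D, C)): towers=[A/E/B/C] holding=D
step 6 (putdown(D)): towers=[A/E/B/C; D] holding=-

towers=[A/E/B/C; D] holding=-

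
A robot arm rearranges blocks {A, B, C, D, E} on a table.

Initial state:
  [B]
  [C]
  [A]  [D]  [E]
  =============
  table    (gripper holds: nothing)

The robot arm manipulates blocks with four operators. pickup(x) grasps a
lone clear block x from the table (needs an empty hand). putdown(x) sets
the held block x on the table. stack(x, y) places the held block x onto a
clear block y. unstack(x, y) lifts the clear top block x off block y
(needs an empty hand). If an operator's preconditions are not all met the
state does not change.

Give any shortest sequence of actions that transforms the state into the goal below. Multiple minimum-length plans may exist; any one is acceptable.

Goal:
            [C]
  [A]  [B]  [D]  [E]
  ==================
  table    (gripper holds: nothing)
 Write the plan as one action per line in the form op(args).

step 1 (unstack(B, C)): towers=[A/C; D; E] holding=B
step 2 (putdown(B)): towers=[A/C; B; D; E] holding=-
step 3 (unstack(C, A)): towers=[A; B; D; E] holding=C
step 4 (stack(C, D)): towers=[A; B; D/C; E] holding=-
goal check: towers=[A; B; D/C; E] holding=- — reached (length 4, optimal by BFS)

unstack(B, C)
putdown(B)
unstack(C, A)
stack(C, D)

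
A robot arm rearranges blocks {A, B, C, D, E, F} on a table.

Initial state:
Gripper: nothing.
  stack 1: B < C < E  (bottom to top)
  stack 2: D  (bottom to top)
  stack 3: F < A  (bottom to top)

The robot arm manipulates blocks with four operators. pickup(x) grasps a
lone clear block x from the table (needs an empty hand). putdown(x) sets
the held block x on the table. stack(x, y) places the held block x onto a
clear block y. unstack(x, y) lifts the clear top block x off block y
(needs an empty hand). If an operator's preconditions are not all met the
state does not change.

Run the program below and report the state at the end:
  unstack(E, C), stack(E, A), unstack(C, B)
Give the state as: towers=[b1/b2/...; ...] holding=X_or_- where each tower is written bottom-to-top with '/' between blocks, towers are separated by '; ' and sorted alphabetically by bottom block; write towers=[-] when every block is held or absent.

step 1 (unstack(E, C)): towers=[B/C; D; F/A] holding=E
step 2 (stack(E, A)): towers=[B/C; D; F/A/E] holding=-
step 3 (unstack(C, B)): towers=[B; D; F/A/E] holding=C

towers=[B; D; F/A/E] holding=C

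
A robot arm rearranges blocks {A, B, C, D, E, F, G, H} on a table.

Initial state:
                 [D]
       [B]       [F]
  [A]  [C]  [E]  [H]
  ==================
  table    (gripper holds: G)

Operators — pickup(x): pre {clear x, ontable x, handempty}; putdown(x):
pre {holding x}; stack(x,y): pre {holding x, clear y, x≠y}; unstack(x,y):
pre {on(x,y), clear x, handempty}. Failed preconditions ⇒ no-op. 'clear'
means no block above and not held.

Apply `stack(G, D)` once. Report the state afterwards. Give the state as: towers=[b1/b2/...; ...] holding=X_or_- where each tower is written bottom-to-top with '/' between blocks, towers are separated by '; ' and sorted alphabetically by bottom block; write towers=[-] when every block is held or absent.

before: towers=[A; C/B; E; H/F/D] holding=G
pre[stack(G, D)]: holding(G) ✓, clear(D) ✓, G≠D ✓
all met → apply stack(G, D)
after:  towers=[A; C/B; E; H/F/D/G] holding=-

towers=[A; C/B; E; H/F/D/G] holding=-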